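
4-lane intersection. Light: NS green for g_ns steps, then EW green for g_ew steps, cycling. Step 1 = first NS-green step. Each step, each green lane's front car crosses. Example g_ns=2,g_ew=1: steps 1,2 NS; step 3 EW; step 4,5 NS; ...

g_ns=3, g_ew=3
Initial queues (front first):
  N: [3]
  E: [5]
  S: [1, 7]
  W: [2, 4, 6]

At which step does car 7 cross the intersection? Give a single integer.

Step 1 [NS]: N:car3-GO,E:wait,S:car1-GO,W:wait | queues: N=0 E=1 S=1 W=3
Step 2 [NS]: N:empty,E:wait,S:car7-GO,W:wait | queues: N=0 E=1 S=0 W=3
Step 3 [NS]: N:empty,E:wait,S:empty,W:wait | queues: N=0 E=1 S=0 W=3
Step 4 [EW]: N:wait,E:car5-GO,S:wait,W:car2-GO | queues: N=0 E=0 S=0 W=2
Step 5 [EW]: N:wait,E:empty,S:wait,W:car4-GO | queues: N=0 E=0 S=0 W=1
Step 6 [EW]: N:wait,E:empty,S:wait,W:car6-GO | queues: N=0 E=0 S=0 W=0
Car 7 crosses at step 2

2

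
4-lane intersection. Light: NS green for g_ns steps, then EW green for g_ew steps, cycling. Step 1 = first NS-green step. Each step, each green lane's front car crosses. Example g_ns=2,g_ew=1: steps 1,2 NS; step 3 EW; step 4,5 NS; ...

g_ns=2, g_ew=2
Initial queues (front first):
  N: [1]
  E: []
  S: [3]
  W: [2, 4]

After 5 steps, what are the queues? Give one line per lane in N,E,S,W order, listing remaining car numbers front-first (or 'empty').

Step 1 [NS]: N:car1-GO,E:wait,S:car3-GO,W:wait | queues: N=0 E=0 S=0 W=2
Step 2 [NS]: N:empty,E:wait,S:empty,W:wait | queues: N=0 E=0 S=0 W=2
Step 3 [EW]: N:wait,E:empty,S:wait,W:car2-GO | queues: N=0 E=0 S=0 W=1
Step 4 [EW]: N:wait,E:empty,S:wait,W:car4-GO | queues: N=0 E=0 S=0 W=0

N: empty
E: empty
S: empty
W: empty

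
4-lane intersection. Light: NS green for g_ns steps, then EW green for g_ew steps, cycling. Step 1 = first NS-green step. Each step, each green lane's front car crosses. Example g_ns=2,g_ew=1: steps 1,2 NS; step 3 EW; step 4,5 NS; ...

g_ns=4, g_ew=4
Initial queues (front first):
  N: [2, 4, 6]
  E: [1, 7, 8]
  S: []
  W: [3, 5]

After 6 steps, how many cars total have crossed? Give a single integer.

Step 1 [NS]: N:car2-GO,E:wait,S:empty,W:wait | queues: N=2 E=3 S=0 W=2
Step 2 [NS]: N:car4-GO,E:wait,S:empty,W:wait | queues: N=1 E=3 S=0 W=2
Step 3 [NS]: N:car6-GO,E:wait,S:empty,W:wait | queues: N=0 E=3 S=0 W=2
Step 4 [NS]: N:empty,E:wait,S:empty,W:wait | queues: N=0 E=3 S=0 W=2
Step 5 [EW]: N:wait,E:car1-GO,S:wait,W:car3-GO | queues: N=0 E=2 S=0 W=1
Step 6 [EW]: N:wait,E:car7-GO,S:wait,W:car5-GO | queues: N=0 E=1 S=0 W=0
Cars crossed by step 6: 7

Answer: 7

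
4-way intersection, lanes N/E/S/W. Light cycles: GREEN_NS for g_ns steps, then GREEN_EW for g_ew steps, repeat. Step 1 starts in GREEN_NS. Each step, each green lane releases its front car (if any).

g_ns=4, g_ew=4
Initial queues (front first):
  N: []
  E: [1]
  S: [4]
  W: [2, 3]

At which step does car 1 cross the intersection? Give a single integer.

Step 1 [NS]: N:empty,E:wait,S:car4-GO,W:wait | queues: N=0 E=1 S=0 W=2
Step 2 [NS]: N:empty,E:wait,S:empty,W:wait | queues: N=0 E=1 S=0 W=2
Step 3 [NS]: N:empty,E:wait,S:empty,W:wait | queues: N=0 E=1 S=0 W=2
Step 4 [NS]: N:empty,E:wait,S:empty,W:wait | queues: N=0 E=1 S=0 W=2
Step 5 [EW]: N:wait,E:car1-GO,S:wait,W:car2-GO | queues: N=0 E=0 S=0 W=1
Step 6 [EW]: N:wait,E:empty,S:wait,W:car3-GO | queues: N=0 E=0 S=0 W=0
Car 1 crosses at step 5

5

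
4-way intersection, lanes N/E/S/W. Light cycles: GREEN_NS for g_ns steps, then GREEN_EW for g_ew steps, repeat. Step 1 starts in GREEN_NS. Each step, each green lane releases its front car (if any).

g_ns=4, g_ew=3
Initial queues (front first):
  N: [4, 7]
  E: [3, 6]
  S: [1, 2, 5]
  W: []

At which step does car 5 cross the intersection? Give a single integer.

Step 1 [NS]: N:car4-GO,E:wait,S:car1-GO,W:wait | queues: N=1 E=2 S=2 W=0
Step 2 [NS]: N:car7-GO,E:wait,S:car2-GO,W:wait | queues: N=0 E=2 S=1 W=0
Step 3 [NS]: N:empty,E:wait,S:car5-GO,W:wait | queues: N=0 E=2 S=0 W=0
Step 4 [NS]: N:empty,E:wait,S:empty,W:wait | queues: N=0 E=2 S=0 W=0
Step 5 [EW]: N:wait,E:car3-GO,S:wait,W:empty | queues: N=0 E=1 S=0 W=0
Step 6 [EW]: N:wait,E:car6-GO,S:wait,W:empty | queues: N=0 E=0 S=0 W=0
Car 5 crosses at step 3

3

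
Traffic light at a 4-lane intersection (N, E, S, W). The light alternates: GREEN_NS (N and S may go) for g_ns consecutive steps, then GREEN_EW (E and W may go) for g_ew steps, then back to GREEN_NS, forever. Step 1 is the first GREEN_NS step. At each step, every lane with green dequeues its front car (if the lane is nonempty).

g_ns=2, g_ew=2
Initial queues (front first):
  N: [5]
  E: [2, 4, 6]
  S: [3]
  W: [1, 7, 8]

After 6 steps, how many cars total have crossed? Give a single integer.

Step 1 [NS]: N:car5-GO,E:wait,S:car3-GO,W:wait | queues: N=0 E=3 S=0 W=3
Step 2 [NS]: N:empty,E:wait,S:empty,W:wait | queues: N=0 E=3 S=0 W=3
Step 3 [EW]: N:wait,E:car2-GO,S:wait,W:car1-GO | queues: N=0 E=2 S=0 W=2
Step 4 [EW]: N:wait,E:car4-GO,S:wait,W:car7-GO | queues: N=0 E=1 S=0 W=1
Step 5 [NS]: N:empty,E:wait,S:empty,W:wait | queues: N=0 E=1 S=0 W=1
Step 6 [NS]: N:empty,E:wait,S:empty,W:wait | queues: N=0 E=1 S=0 W=1
Cars crossed by step 6: 6

Answer: 6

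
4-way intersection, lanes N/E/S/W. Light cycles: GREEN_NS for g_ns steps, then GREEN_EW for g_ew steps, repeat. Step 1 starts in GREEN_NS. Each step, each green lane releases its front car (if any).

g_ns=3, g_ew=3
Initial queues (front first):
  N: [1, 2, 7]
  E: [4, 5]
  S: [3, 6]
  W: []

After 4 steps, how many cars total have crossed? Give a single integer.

Answer: 6

Derivation:
Step 1 [NS]: N:car1-GO,E:wait,S:car3-GO,W:wait | queues: N=2 E=2 S=1 W=0
Step 2 [NS]: N:car2-GO,E:wait,S:car6-GO,W:wait | queues: N=1 E=2 S=0 W=0
Step 3 [NS]: N:car7-GO,E:wait,S:empty,W:wait | queues: N=0 E=2 S=0 W=0
Step 4 [EW]: N:wait,E:car4-GO,S:wait,W:empty | queues: N=0 E=1 S=0 W=0
Cars crossed by step 4: 6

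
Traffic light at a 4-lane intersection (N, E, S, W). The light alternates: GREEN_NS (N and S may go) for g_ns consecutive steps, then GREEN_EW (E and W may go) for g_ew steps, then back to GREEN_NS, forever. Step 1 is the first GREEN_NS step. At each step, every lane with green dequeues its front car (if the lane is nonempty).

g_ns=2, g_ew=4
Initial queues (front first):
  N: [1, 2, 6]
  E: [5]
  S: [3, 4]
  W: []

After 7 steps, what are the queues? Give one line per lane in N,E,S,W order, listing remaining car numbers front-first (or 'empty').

Step 1 [NS]: N:car1-GO,E:wait,S:car3-GO,W:wait | queues: N=2 E=1 S=1 W=0
Step 2 [NS]: N:car2-GO,E:wait,S:car4-GO,W:wait | queues: N=1 E=1 S=0 W=0
Step 3 [EW]: N:wait,E:car5-GO,S:wait,W:empty | queues: N=1 E=0 S=0 W=0
Step 4 [EW]: N:wait,E:empty,S:wait,W:empty | queues: N=1 E=0 S=0 W=0
Step 5 [EW]: N:wait,E:empty,S:wait,W:empty | queues: N=1 E=0 S=0 W=0
Step 6 [EW]: N:wait,E:empty,S:wait,W:empty | queues: N=1 E=0 S=0 W=0
Step 7 [NS]: N:car6-GO,E:wait,S:empty,W:wait | queues: N=0 E=0 S=0 W=0

N: empty
E: empty
S: empty
W: empty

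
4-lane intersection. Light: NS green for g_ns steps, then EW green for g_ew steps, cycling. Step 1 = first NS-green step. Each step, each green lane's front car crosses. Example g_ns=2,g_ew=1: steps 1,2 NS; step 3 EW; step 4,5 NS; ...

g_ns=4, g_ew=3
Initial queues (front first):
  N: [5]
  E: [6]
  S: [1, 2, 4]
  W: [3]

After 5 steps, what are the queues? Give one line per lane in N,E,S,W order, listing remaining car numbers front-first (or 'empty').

Step 1 [NS]: N:car5-GO,E:wait,S:car1-GO,W:wait | queues: N=0 E=1 S=2 W=1
Step 2 [NS]: N:empty,E:wait,S:car2-GO,W:wait | queues: N=0 E=1 S=1 W=1
Step 3 [NS]: N:empty,E:wait,S:car4-GO,W:wait | queues: N=0 E=1 S=0 W=1
Step 4 [NS]: N:empty,E:wait,S:empty,W:wait | queues: N=0 E=1 S=0 W=1
Step 5 [EW]: N:wait,E:car6-GO,S:wait,W:car3-GO | queues: N=0 E=0 S=0 W=0

N: empty
E: empty
S: empty
W: empty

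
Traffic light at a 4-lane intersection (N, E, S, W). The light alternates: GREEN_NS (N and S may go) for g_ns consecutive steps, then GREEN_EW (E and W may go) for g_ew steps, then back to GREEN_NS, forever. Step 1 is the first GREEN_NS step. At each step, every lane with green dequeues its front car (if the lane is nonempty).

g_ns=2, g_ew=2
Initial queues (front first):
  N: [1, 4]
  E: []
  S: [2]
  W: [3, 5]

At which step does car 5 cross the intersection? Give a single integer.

Step 1 [NS]: N:car1-GO,E:wait,S:car2-GO,W:wait | queues: N=1 E=0 S=0 W=2
Step 2 [NS]: N:car4-GO,E:wait,S:empty,W:wait | queues: N=0 E=0 S=0 W=2
Step 3 [EW]: N:wait,E:empty,S:wait,W:car3-GO | queues: N=0 E=0 S=0 W=1
Step 4 [EW]: N:wait,E:empty,S:wait,W:car5-GO | queues: N=0 E=0 S=0 W=0
Car 5 crosses at step 4

4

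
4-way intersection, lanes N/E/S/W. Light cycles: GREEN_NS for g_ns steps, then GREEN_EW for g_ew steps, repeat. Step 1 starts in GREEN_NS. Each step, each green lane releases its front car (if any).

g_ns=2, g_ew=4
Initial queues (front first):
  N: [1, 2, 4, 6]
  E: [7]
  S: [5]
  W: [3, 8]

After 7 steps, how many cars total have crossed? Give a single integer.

Step 1 [NS]: N:car1-GO,E:wait,S:car5-GO,W:wait | queues: N=3 E=1 S=0 W=2
Step 2 [NS]: N:car2-GO,E:wait,S:empty,W:wait | queues: N=2 E=1 S=0 W=2
Step 3 [EW]: N:wait,E:car7-GO,S:wait,W:car3-GO | queues: N=2 E=0 S=0 W=1
Step 4 [EW]: N:wait,E:empty,S:wait,W:car8-GO | queues: N=2 E=0 S=0 W=0
Step 5 [EW]: N:wait,E:empty,S:wait,W:empty | queues: N=2 E=0 S=0 W=0
Step 6 [EW]: N:wait,E:empty,S:wait,W:empty | queues: N=2 E=0 S=0 W=0
Step 7 [NS]: N:car4-GO,E:wait,S:empty,W:wait | queues: N=1 E=0 S=0 W=0
Cars crossed by step 7: 7

Answer: 7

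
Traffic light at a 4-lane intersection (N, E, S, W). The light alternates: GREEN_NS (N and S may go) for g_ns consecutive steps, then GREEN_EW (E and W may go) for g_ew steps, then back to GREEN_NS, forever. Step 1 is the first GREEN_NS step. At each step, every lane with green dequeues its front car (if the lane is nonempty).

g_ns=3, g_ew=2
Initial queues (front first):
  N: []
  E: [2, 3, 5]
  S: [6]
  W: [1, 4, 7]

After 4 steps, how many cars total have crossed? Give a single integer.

Answer: 3

Derivation:
Step 1 [NS]: N:empty,E:wait,S:car6-GO,W:wait | queues: N=0 E=3 S=0 W=3
Step 2 [NS]: N:empty,E:wait,S:empty,W:wait | queues: N=0 E=3 S=0 W=3
Step 3 [NS]: N:empty,E:wait,S:empty,W:wait | queues: N=0 E=3 S=0 W=3
Step 4 [EW]: N:wait,E:car2-GO,S:wait,W:car1-GO | queues: N=0 E=2 S=0 W=2
Cars crossed by step 4: 3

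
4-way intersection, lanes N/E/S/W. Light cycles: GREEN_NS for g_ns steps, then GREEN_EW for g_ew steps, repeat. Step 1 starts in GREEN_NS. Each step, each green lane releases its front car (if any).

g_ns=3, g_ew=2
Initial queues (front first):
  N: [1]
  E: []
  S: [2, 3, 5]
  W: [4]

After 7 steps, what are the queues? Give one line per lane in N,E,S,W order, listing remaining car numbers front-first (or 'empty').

Step 1 [NS]: N:car1-GO,E:wait,S:car2-GO,W:wait | queues: N=0 E=0 S=2 W=1
Step 2 [NS]: N:empty,E:wait,S:car3-GO,W:wait | queues: N=0 E=0 S=1 W=1
Step 3 [NS]: N:empty,E:wait,S:car5-GO,W:wait | queues: N=0 E=0 S=0 W=1
Step 4 [EW]: N:wait,E:empty,S:wait,W:car4-GO | queues: N=0 E=0 S=0 W=0

N: empty
E: empty
S: empty
W: empty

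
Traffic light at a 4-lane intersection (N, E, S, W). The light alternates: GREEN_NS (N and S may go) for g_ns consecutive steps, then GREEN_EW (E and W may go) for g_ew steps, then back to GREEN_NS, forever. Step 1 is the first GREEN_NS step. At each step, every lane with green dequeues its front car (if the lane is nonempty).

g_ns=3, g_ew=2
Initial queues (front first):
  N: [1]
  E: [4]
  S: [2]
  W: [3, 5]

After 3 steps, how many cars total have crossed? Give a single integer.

Answer: 2

Derivation:
Step 1 [NS]: N:car1-GO,E:wait,S:car2-GO,W:wait | queues: N=0 E=1 S=0 W=2
Step 2 [NS]: N:empty,E:wait,S:empty,W:wait | queues: N=0 E=1 S=0 W=2
Step 3 [NS]: N:empty,E:wait,S:empty,W:wait | queues: N=0 E=1 S=0 W=2
Cars crossed by step 3: 2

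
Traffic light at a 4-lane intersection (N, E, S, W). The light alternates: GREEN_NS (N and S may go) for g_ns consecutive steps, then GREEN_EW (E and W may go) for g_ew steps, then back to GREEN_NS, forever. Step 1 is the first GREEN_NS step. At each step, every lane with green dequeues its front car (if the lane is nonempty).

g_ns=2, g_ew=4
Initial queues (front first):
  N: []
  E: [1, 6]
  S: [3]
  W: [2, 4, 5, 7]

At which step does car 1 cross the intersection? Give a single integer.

Step 1 [NS]: N:empty,E:wait,S:car3-GO,W:wait | queues: N=0 E=2 S=0 W=4
Step 2 [NS]: N:empty,E:wait,S:empty,W:wait | queues: N=0 E=2 S=0 W=4
Step 3 [EW]: N:wait,E:car1-GO,S:wait,W:car2-GO | queues: N=0 E=1 S=0 W=3
Step 4 [EW]: N:wait,E:car6-GO,S:wait,W:car4-GO | queues: N=0 E=0 S=0 W=2
Step 5 [EW]: N:wait,E:empty,S:wait,W:car5-GO | queues: N=0 E=0 S=0 W=1
Step 6 [EW]: N:wait,E:empty,S:wait,W:car7-GO | queues: N=0 E=0 S=0 W=0
Car 1 crosses at step 3

3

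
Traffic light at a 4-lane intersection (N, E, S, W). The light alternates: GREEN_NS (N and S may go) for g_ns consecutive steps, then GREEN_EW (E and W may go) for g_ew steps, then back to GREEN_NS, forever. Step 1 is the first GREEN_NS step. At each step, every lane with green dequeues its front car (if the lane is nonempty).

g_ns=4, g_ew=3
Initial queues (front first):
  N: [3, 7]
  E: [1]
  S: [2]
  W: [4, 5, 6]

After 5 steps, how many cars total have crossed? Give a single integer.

Answer: 5

Derivation:
Step 1 [NS]: N:car3-GO,E:wait,S:car2-GO,W:wait | queues: N=1 E=1 S=0 W=3
Step 2 [NS]: N:car7-GO,E:wait,S:empty,W:wait | queues: N=0 E=1 S=0 W=3
Step 3 [NS]: N:empty,E:wait,S:empty,W:wait | queues: N=0 E=1 S=0 W=3
Step 4 [NS]: N:empty,E:wait,S:empty,W:wait | queues: N=0 E=1 S=0 W=3
Step 5 [EW]: N:wait,E:car1-GO,S:wait,W:car4-GO | queues: N=0 E=0 S=0 W=2
Cars crossed by step 5: 5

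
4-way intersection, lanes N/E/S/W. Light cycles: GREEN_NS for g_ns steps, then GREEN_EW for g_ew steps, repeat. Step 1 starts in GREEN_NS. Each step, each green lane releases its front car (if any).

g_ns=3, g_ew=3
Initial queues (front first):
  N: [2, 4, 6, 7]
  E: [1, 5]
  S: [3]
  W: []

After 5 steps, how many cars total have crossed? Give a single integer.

Step 1 [NS]: N:car2-GO,E:wait,S:car3-GO,W:wait | queues: N=3 E=2 S=0 W=0
Step 2 [NS]: N:car4-GO,E:wait,S:empty,W:wait | queues: N=2 E=2 S=0 W=0
Step 3 [NS]: N:car6-GO,E:wait,S:empty,W:wait | queues: N=1 E=2 S=0 W=0
Step 4 [EW]: N:wait,E:car1-GO,S:wait,W:empty | queues: N=1 E=1 S=0 W=0
Step 5 [EW]: N:wait,E:car5-GO,S:wait,W:empty | queues: N=1 E=0 S=0 W=0
Cars crossed by step 5: 6

Answer: 6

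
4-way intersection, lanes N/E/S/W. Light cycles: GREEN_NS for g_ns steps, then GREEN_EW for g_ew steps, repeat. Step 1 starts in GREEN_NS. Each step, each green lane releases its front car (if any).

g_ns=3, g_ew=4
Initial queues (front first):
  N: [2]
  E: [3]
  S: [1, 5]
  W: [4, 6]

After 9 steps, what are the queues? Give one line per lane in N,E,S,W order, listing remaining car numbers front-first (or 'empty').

Step 1 [NS]: N:car2-GO,E:wait,S:car1-GO,W:wait | queues: N=0 E=1 S=1 W=2
Step 2 [NS]: N:empty,E:wait,S:car5-GO,W:wait | queues: N=0 E=1 S=0 W=2
Step 3 [NS]: N:empty,E:wait,S:empty,W:wait | queues: N=0 E=1 S=0 W=2
Step 4 [EW]: N:wait,E:car3-GO,S:wait,W:car4-GO | queues: N=0 E=0 S=0 W=1
Step 5 [EW]: N:wait,E:empty,S:wait,W:car6-GO | queues: N=0 E=0 S=0 W=0

N: empty
E: empty
S: empty
W: empty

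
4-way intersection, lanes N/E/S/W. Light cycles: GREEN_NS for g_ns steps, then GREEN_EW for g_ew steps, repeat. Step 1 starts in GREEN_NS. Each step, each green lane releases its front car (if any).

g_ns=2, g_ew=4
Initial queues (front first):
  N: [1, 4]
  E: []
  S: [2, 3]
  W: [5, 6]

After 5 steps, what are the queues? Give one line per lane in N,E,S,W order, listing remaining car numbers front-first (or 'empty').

Step 1 [NS]: N:car1-GO,E:wait,S:car2-GO,W:wait | queues: N=1 E=0 S=1 W=2
Step 2 [NS]: N:car4-GO,E:wait,S:car3-GO,W:wait | queues: N=0 E=0 S=0 W=2
Step 3 [EW]: N:wait,E:empty,S:wait,W:car5-GO | queues: N=0 E=0 S=0 W=1
Step 4 [EW]: N:wait,E:empty,S:wait,W:car6-GO | queues: N=0 E=0 S=0 W=0

N: empty
E: empty
S: empty
W: empty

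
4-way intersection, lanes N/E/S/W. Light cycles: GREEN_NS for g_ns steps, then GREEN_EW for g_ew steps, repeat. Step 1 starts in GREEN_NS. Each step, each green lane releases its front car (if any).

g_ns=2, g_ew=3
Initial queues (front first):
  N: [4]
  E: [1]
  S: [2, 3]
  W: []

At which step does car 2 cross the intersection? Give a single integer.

Step 1 [NS]: N:car4-GO,E:wait,S:car2-GO,W:wait | queues: N=0 E=1 S=1 W=0
Step 2 [NS]: N:empty,E:wait,S:car3-GO,W:wait | queues: N=0 E=1 S=0 W=0
Step 3 [EW]: N:wait,E:car1-GO,S:wait,W:empty | queues: N=0 E=0 S=0 W=0
Car 2 crosses at step 1

1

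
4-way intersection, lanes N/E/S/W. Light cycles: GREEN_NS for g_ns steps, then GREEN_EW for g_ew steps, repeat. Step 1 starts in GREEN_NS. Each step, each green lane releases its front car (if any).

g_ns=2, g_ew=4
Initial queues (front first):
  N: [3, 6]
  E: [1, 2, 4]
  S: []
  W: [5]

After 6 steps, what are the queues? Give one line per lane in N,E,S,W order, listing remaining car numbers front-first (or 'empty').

Step 1 [NS]: N:car3-GO,E:wait,S:empty,W:wait | queues: N=1 E=3 S=0 W=1
Step 2 [NS]: N:car6-GO,E:wait,S:empty,W:wait | queues: N=0 E=3 S=0 W=1
Step 3 [EW]: N:wait,E:car1-GO,S:wait,W:car5-GO | queues: N=0 E=2 S=0 W=0
Step 4 [EW]: N:wait,E:car2-GO,S:wait,W:empty | queues: N=0 E=1 S=0 W=0
Step 5 [EW]: N:wait,E:car4-GO,S:wait,W:empty | queues: N=0 E=0 S=0 W=0

N: empty
E: empty
S: empty
W: empty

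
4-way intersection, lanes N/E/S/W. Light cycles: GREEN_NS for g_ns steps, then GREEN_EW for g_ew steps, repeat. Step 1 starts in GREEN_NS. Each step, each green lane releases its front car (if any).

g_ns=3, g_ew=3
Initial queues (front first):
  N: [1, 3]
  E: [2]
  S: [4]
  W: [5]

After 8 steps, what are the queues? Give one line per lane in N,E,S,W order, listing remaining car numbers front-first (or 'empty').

Step 1 [NS]: N:car1-GO,E:wait,S:car4-GO,W:wait | queues: N=1 E=1 S=0 W=1
Step 2 [NS]: N:car3-GO,E:wait,S:empty,W:wait | queues: N=0 E=1 S=0 W=1
Step 3 [NS]: N:empty,E:wait,S:empty,W:wait | queues: N=0 E=1 S=0 W=1
Step 4 [EW]: N:wait,E:car2-GO,S:wait,W:car5-GO | queues: N=0 E=0 S=0 W=0

N: empty
E: empty
S: empty
W: empty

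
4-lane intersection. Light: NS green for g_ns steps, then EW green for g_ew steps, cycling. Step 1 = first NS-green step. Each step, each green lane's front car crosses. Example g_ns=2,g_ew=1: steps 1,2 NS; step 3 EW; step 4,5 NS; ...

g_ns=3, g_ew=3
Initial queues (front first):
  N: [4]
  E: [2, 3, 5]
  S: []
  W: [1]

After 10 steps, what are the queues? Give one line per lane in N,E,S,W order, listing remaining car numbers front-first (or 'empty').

Step 1 [NS]: N:car4-GO,E:wait,S:empty,W:wait | queues: N=0 E=3 S=0 W=1
Step 2 [NS]: N:empty,E:wait,S:empty,W:wait | queues: N=0 E=3 S=0 W=1
Step 3 [NS]: N:empty,E:wait,S:empty,W:wait | queues: N=0 E=3 S=0 W=1
Step 4 [EW]: N:wait,E:car2-GO,S:wait,W:car1-GO | queues: N=0 E=2 S=0 W=0
Step 5 [EW]: N:wait,E:car3-GO,S:wait,W:empty | queues: N=0 E=1 S=0 W=0
Step 6 [EW]: N:wait,E:car5-GO,S:wait,W:empty | queues: N=0 E=0 S=0 W=0

N: empty
E: empty
S: empty
W: empty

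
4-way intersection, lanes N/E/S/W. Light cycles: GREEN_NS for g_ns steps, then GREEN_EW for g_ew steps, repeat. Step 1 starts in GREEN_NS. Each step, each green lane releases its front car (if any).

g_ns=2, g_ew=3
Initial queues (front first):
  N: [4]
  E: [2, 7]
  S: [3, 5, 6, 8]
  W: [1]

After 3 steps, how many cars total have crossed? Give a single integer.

Answer: 5

Derivation:
Step 1 [NS]: N:car4-GO,E:wait,S:car3-GO,W:wait | queues: N=0 E=2 S=3 W=1
Step 2 [NS]: N:empty,E:wait,S:car5-GO,W:wait | queues: N=0 E=2 S=2 W=1
Step 3 [EW]: N:wait,E:car2-GO,S:wait,W:car1-GO | queues: N=0 E=1 S=2 W=0
Cars crossed by step 3: 5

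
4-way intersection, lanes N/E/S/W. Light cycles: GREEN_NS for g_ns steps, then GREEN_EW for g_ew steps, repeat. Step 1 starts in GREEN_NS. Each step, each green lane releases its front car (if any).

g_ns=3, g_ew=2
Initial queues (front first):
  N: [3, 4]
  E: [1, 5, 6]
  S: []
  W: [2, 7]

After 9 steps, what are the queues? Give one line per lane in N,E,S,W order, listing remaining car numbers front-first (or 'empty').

Step 1 [NS]: N:car3-GO,E:wait,S:empty,W:wait | queues: N=1 E=3 S=0 W=2
Step 2 [NS]: N:car4-GO,E:wait,S:empty,W:wait | queues: N=0 E=3 S=0 W=2
Step 3 [NS]: N:empty,E:wait,S:empty,W:wait | queues: N=0 E=3 S=0 W=2
Step 4 [EW]: N:wait,E:car1-GO,S:wait,W:car2-GO | queues: N=0 E=2 S=0 W=1
Step 5 [EW]: N:wait,E:car5-GO,S:wait,W:car7-GO | queues: N=0 E=1 S=0 W=0
Step 6 [NS]: N:empty,E:wait,S:empty,W:wait | queues: N=0 E=1 S=0 W=0
Step 7 [NS]: N:empty,E:wait,S:empty,W:wait | queues: N=0 E=1 S=0 W=0
Step 8 [NS]: N:empty,E:wait,S:empty,W:wait | queues: N=0 E=1 S=0 W=0
Step 9 [EW]: N:wait,E:car6-GO,S:wait,W:empty | queues: N=0 E=0 S=0 W=0

N: empty
E: empty
S: empty
W: empty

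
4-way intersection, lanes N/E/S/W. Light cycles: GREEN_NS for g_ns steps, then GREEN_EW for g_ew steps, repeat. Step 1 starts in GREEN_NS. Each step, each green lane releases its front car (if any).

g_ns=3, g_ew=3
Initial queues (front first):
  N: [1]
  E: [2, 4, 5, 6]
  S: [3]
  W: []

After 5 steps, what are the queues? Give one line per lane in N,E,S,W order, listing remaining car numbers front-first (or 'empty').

Step 1 [NS]: N:car1-GO,E:wait,S:car3-GO,W:wait | queues: N=0 E=4 S=0 W=0
Step 2 [NS]: N:empty,E:wait,S:empty,W:wait | queues: N=0 E=4 S=0 W=0
Step 3 [NS]: N:empty,E:wait,S:empty,W:wait | queues: N=0 E=4 S=0 W=0
Step 4 [EW]: N:wait,E:car2-GO,S:wait,W:empty | queues: N=0 E=3 S=0 W=0
Step 5 [EW]: N:wait,E:car4-GO,S:wait,W:empty | queues: N=0 E=2 S=0 W=0

N: empty
E: 5 6
S: empty
W: empty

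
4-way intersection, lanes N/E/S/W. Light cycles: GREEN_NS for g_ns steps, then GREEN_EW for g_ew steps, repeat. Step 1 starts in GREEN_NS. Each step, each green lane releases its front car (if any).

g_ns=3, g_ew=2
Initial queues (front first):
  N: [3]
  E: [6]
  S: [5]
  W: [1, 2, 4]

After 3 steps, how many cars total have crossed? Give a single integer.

Answer: 2

Derivation:
Step 1 [NS]: N:car3-GO,E:wait,S:car5-GO,W:wait | queues: N=0 E=1 S=0 W=3
Step 2 [NS]: N:empty,E:wait,S:empty,W:wait | queues: N=0 E=1 S=0 W=3
Step 3 [NS]: N:empty,E:wait,S:empty,W:wait | queues: N=0 E=1 S=0 W=3
Cars crossed by step 3: 2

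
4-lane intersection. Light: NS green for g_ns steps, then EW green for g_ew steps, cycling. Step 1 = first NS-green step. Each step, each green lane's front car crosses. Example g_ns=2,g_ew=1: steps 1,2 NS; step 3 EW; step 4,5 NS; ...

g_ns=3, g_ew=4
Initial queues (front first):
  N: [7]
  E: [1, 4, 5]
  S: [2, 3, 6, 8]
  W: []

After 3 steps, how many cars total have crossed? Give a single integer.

Answer: 4

Derivation:
Step 1 [NS]: N:car7-GO,E:wait,S:car2-GO,W:wait | queues: N=0 E=3 S=3 W=0
Step 2 [NS]: N:empty,E:wait,S:car3-GO,W:wait | queues: N=0 E=3 S=2 W=0
Step 3 [NS]: N:empty,E:wait,S:car6-GO,W:wait | queues: N=0 E=3 S=1 W=0
Cars crossed by step 3: 4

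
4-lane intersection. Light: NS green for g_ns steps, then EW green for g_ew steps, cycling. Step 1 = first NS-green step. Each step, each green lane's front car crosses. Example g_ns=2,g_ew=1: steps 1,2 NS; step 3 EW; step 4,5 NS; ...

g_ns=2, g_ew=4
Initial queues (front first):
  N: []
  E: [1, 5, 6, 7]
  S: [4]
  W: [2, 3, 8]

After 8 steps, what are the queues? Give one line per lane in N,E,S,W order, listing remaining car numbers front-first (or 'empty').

Step 1 [NS]: N:empty,E:wait,S:car4-GO,W:wait | queues: N=0 E=4 S=0 W=3
Step 2 [NS]: N:empty,E:wait,S:empty,W:wait | queues: N=0 E=4 S=0 W=3
Step 3 [EW]: N:wait,E:car1-GO,S:wait,W:car2-GO | queues: N=0 E=3 S=0 W=2
Step 4 [EW]: N:wait,E:car5-GO,S:wait,W:car3-GO | queues: N=0 E=2 S=0 W=1
Step 5 [EW]: N:wait,E:car6-GO,S:wait,W:car8-GO | queues: N=0 E=1 S=0 W=0
Step 6 [EW]: N:wait,E:car7-GO,S:wait,W:empty | queues: N=0 E=0 S=0 W=0

N: empty
E: empty
S: empty
W: empty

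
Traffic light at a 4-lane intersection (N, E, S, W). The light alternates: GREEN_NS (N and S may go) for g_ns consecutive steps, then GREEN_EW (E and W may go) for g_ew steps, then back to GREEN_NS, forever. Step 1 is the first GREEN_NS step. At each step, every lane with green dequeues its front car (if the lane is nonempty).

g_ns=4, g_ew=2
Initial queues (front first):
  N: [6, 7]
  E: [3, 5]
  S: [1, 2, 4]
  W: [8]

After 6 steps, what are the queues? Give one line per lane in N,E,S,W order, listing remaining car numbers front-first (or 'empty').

Step 1 [NS]: N:car6-GO,E:wait,S:car1-GO,W:wait | queues: N=1 E=2 S=2 W=1
Step 2 [NS]: N:car7-GO,E:wait,S:car2-GO,W:wait | queues: N=0 E=2 S=1 W=1
Step 3 [NS]: N:empty,E:wait,S:car4-GO,W:wait | queues: N=0 E=2 S=0 W=1
Step 4 [NS]: N:empty,E:wait,S:empty,W:wait | queues: N=0 E=2 S=0 W=1
Step 5 [EW]: N:wait,E:car3-GO,S:wait,W:car8-GO | queues: N=0 E=1 S=0 W=0
Step 6 [EW]: N:wait,E:car5-GO,S:wait,W:empty | queues: N=0 E=0 S=0 W=0

N: empty
E: empty
S: empty
W: empty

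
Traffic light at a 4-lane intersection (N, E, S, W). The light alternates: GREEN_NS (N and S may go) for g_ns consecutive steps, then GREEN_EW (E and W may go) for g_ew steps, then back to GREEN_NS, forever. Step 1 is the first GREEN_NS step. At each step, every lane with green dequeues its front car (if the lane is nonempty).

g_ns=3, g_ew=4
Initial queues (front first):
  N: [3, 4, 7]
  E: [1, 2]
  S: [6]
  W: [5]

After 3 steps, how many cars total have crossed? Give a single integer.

Answer: 4

Derivation:
Step 1 [NS]: N:car3-GO,E:wait,S:car6-GO,W:wait | queues: N=2 E=2 S=0 W=1
Step 2 [NS]: N:car4-GO,E:wait,S:empty,W:wait | queues: N=1 E=2 S=0 W=1
Step 3 [NS]: N:car7-GO,E:wait,S:empty,W:wait | queues: N=0 E=2 S=0 W=1
Cars crossed by step 3: 4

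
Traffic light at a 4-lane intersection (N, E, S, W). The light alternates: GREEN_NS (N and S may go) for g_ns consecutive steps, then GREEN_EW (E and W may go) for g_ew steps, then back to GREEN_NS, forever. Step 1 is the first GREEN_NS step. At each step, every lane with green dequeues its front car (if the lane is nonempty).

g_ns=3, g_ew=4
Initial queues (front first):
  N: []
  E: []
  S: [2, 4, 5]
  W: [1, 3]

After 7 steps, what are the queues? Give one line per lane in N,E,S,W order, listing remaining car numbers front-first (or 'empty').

Step 1 [NS]: N:empty,E:wait,S:car2-GO,W:wait | queues: N=0 E=0 S=2 W=2
Step 2 [NS]: N:empty,E:wait,S:car4-GO,W:wait | queues: N=0 E=0 S=1 W=2
Step 3 [NS]: N:empty,E:wait,S:car5-GO,W:wait | queues: N=0 E=0 S=0 W=2
Step 4 [EW]: N:wait,E:empty,S:wait,W:car1-GO | queues: N=0 E=0 S=0 W=1
Step 5 [EW]: N:wait,E:empty,S:wait,W:car3-GO | queues: N=0 E=0 S=0 W=0

N: empty
E: empty
S: empty
W: empty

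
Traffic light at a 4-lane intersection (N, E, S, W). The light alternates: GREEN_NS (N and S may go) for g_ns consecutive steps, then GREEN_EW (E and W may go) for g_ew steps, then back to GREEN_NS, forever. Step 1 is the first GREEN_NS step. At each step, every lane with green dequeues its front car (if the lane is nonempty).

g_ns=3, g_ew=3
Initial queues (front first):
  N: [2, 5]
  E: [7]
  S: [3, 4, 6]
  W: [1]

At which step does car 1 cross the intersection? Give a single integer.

Step 1 [NS]: N:car2-GO,E:wait,S:car3-GO,W:wait | queues: N=1 E=1 S=2 W=1
Step 2 [NS]: N:car5-GO,E:wait,S:car4-GO,W:wait | queues: N=0 E=1 S=1 W=1
Step 3 [NS]: N:empty,E:wait,S:car6-GO,W:wait | queues: N=0 E=1 S=0 W=1
Step 4 [EW]: N:wait,E:car7-GO,S:wait,W:car1-GO | queues: N=0 E=0 S=0 W=0
Car 1 crosses at step 4

4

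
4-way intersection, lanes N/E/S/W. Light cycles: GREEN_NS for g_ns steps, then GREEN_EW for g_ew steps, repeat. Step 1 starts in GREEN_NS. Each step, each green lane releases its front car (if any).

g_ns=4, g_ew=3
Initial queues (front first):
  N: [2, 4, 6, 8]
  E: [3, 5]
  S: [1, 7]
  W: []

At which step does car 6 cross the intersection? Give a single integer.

Step 1 [NS]: N:car2-GO,E:wait,S:car1-GO,W:wait | queues: N=3 E=2 S=1 W=0
Step 2 [NS]: N:car4-GO,E:wait,S:car7-GO,W:wait | queues: N=2 E=2 S=0 W=0
Step 3 [NS]: N:car6-GO,E:wait,S:empty,W:wait | queues: N=1 E=2 S=0 W=0
Step 4 [NS]: N:car8-GO,E:wait,S:empty,W:wait | queues: N=0 E=2 S=0 W=0
Step 5 [EW]: N:wait,E:car3-GO,S:wait,W:empty | queues: N=0 E=1 S=0 W=0
Step 6 [EW]: N:wait,E:car5-GO,S:wait,W:empty | queues: N=0 E=0 S=0 W=0
Car 6 crosses at step 3

3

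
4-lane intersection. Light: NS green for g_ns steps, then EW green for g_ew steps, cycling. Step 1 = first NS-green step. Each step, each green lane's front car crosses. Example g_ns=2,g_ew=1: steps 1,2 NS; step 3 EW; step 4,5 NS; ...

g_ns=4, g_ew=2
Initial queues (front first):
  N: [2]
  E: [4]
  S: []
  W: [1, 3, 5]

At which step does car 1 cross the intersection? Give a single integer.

Step 1 [NS]: N:car2-GO,E:wait,S:empty,W:wait | queues: N=0 E=1 S=0 W=3
Step 2 [NS]: N:empty,E:wait,S:empty,W:wait | queues: N=0 E=1 S=0 W=3
Step 3 [NS]: N:empty,E:wait,S:empty,W:wait | queues: N=0 E=1 S=0 W=3
Step 4 [NS]: N:empty,E:wait,S:empty,W:wait | queues: N=0 E=1 S=0 W=3
Step 5 [EW]: N:wait,E:car4-GO,S:wait,W:car1-GO | queues: N=0 E=0 S=0 W=2
Step 6 [EW]: N:wait,E:empty,S:wait,W:car3-GO | queues: N=0 E=0 S=0 W=1
Step 7 [NS]: N:empty,E:wait,S:empty,W:wait | queues: N=0 E=0 S=0 W=1
Step 8 [NS]: N:empty,E:wait,S:empty,W:wait | queues: N=0 E=0 S=0 W=1
Step 9 [NS]: N:empty,E:wait,S:empty,W:wait | queues: N=0 E=0 S=0 W=1
Step 10 [NS]: N:empty,E:wait,S:empty,W:wait | queues: N=0 E=0 S=0 W=1
Step 11 [EW]: N:wait,E:empty,S:wait,W:car5-GO | queues: N=0 E=0 S=0 W=0
Car 1 crosses at step 5

5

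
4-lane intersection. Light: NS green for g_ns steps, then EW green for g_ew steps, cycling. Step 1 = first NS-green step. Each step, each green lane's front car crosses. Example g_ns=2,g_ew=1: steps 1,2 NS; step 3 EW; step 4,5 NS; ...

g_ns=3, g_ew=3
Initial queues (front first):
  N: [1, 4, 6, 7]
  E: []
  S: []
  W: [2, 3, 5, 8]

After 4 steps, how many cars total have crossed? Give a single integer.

Step 1 [NS]: N:car1-GO,E:wait,S:empty,W:wait | queues: N=3 E=0 S=0 W=4
Step 2 [NS]: N:car4-GO,E:wait,S:empty,W:wait | queues: N=2 E=0 S=0 W=4
Step 3 [NS]: N:car6-GO,E:wait,S:empty,W:wait | queues: N=1 E=0 S=0 W=4
Step 4 [EW]: N:wait,E:empty,S:wait,W:car2-GO | queues: N=1 E=0 S=0 W=3
Cars crossed by step 4: 4

Answer: 4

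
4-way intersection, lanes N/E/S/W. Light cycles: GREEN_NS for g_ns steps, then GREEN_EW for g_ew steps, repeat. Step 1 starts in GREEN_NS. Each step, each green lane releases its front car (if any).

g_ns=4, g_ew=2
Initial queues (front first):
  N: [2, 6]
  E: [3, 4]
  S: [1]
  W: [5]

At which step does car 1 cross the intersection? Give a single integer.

Step 1 [NS]: N:car2-GO,E:wait,S:car1-GO,W:wait | queues: N=1 E=2 S=0 W=1
Step 2 [NS]: N:car6-GO,E:wait,S:empty,W:wait | queues: N=0 E=2 S=0 W=1
Step 3 [NS]: N:empty,E:wait,S:empty,W:wait | queues: N=0 E=2 S=0 W=1
Step 4 [NS]: N:empty,E:wait,S:empty,W:wait | queues: N=0 E=2 S=0 W=1
Step 5 [EW]: N:wait,E:car3-GO,S:wait,W:car5-GO | queues: N=0 E=1 S=0 W=0
Step 6 [EW]: N:wait,E:car4-GO,S:wait,W:empty | queues: N=0 E=0 S=0 W=0
Car 1 crosses at step 1

1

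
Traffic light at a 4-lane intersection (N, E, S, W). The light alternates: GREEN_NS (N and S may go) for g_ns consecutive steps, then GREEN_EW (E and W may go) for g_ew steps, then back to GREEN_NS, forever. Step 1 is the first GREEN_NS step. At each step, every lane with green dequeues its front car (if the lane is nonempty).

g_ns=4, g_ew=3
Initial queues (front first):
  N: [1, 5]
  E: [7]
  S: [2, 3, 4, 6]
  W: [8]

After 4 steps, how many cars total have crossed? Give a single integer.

Step 1 [NS]: N:car1-GO,E:wait,S:car2-GO,W:wait | queues: N=1 E=1 S=3 W=1
Step 2 [NS]: N:car5-GO,E:wait,S:car3-GO,W:wait | queues: N=0 E=1 S=2 W=1
Step 3 [NS]: N:empty,E:wait,S:car4-GO,W:wait | queues: N=0 E=1 S=1 W=1
Step 4 [NS]: N:empty,E:wait,S:car6-GO,W:wait | queues: N=0 E=1 S=0 W=1
Cars crossed by step 4: 6

Answer: 6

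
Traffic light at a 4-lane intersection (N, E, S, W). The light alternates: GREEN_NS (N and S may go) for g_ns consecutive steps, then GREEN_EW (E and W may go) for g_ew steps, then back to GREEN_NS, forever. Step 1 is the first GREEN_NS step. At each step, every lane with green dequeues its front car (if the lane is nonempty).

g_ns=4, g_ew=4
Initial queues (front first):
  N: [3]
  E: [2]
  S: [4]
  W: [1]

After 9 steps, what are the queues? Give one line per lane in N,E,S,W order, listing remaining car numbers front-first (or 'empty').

Step 1 [NS]: N:car3-GO,E:wait,S:car4-GO,W:wait | queues: N=0 E=1 S=0 W=1
Step 2 [NS]: N:empty,E:wait,S:empty,W:wait | queues: N=0 E=1 S=0 W=1
Step 3 [NS]: N:empty,E:wait,S:empty,W:wait | queues: N=0 E=1 S=0 W=1
Step 4 [NS]: N:empty,E:wait,S:empty,W:wait | queues: N=0 E=1 S=0 W=1
Step 5 [EW]: N:wait,E:car2-GO,S:wait,W:car1-GO | queues: N=0 E=0 S=0 W=0

N: empty
E: empty
S: empty
W: empty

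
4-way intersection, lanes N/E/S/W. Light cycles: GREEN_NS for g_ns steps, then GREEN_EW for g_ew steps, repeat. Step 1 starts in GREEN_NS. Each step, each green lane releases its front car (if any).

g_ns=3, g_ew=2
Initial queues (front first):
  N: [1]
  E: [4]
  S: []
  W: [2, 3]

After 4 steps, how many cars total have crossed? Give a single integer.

Answer: 3

Derivation:
Step 1 [NS]: N:car1-GO,E:wait,S:empty,W:wait | queues: N=0 E=1 S=0 W=2
Step 2 [NS]: N:empty,E:wait,S:empty,W:wait | queues: N=0 E=1 S=0 W=2
Step 3 [NS]: N:empty,E:wait,S:empty,W:wait | queues: N=0 E=1 S=0 W=2
Step 4 [EW]: N:wait,E:car4-GO,S:wait,W:car2-GO | queues: N=0 E=0 S=0 W=1
Cars crossed by step 4: 3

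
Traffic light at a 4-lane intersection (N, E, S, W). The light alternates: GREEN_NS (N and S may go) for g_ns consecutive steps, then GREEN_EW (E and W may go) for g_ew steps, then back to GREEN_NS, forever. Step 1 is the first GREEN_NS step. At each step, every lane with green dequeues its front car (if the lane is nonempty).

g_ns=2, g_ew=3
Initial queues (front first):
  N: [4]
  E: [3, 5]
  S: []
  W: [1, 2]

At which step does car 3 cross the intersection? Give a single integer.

Step 1 [NS]: N:car4-GO,E:wait,S:empty,W:wait | queues: N=0 E=2 S=0 W=2
Step 2 [NS]: N:empty,E:wait,S:empty,W:wait | queues: N=0 E=2 S=0 W=2
Step 3 [EW]: N:wait,E:car3-GO,S:wait,W:car1-GO | queues: N=0 E=1 S=0 W=1
Step 4 [EW]: N:wait,E:car5-GO,S:wait,W:car2-GO | queues: N=0 E=0 S=0 W=0
Car 3 crosses at step 3

3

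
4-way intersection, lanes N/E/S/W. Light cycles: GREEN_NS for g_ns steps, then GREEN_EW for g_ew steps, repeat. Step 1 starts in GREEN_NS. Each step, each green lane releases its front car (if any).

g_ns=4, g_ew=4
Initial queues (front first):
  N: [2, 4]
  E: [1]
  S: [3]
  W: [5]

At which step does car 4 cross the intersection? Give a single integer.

Step 1 [NS]: N:car2-GO,E:wait,S:car3-GO,W:wait | queues: N=1 E=1 S=0 W=1
Step 2 [NS]: N:car4-GO,E:wait,S:empty,W:wait | queues: N=0 E=1 S=0 W=1
Step 3 [NS]: N:empty,E:wait,S:empty,W:wait | queues: N=0 E=1 S=0 W=1
Step 4 [NS]: N:empty,E:wait,S:empty,W:wait | queues: N=0 E=1 S=0 W=1
Step 5 [EW]: N:wait,E:car1-GO,S:wait,W:car5-GO | queues: N=0 E=0 S=0 W=0
Car 4 crosses at step 2

2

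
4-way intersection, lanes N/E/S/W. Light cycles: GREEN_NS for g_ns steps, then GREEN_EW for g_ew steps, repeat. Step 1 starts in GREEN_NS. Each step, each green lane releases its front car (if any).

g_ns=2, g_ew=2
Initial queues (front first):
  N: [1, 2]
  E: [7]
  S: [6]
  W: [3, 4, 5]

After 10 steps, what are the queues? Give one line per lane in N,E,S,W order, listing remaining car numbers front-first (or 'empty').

Step 1 [NS]: N:car1-GO,E:wait,S:car6-GO,W:wait | queues: N=1 E=1 S=0 W=3
Step 2 [NS]: N:car2-GO,E:wait,S:empty,W:wait | queues: N=0 E=1 S=0 W=3
Step 3 [EW]: N:wait,E:car7-GO,S:wait,W:car3-GO | queues: N=0 E=0 S=0 W=2
Step 4 [EW]: N:wait,E:empty,S:wait,W:car4-GO | queues: N=0 E=0 S=0 W=1
Step 5 [NS]: N:empty,E:wait,S:empty,W:wait | queues: N=0 E=0 S=0 W=1
Step 6 [NS]: N:empty,E:wait,S:empty,W:wait | queues: N=0 E=0 S=0 W=1
Step 7 [EW]: N:wait,E:empty,S:wait,W:car5-GO | queues: N=0 E=0 S=0 W=0

N: empty
E: empty
S: empty
W: empty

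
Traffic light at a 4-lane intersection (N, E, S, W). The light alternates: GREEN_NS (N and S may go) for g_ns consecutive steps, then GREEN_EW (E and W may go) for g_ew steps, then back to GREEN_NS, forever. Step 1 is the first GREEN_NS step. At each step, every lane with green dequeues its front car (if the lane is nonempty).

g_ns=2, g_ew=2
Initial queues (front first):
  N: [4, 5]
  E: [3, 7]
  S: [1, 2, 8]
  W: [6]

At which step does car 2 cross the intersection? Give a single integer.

Step 1 [NS]: N:car4-GO,E:wait,S:car1-GO,W:wait | queues: N=1 E=2 S=2 W=1
Step 2 [NS]: N:car5-GO,E:wait,S:car2-GO,W:wait | queues: N=0 E=2 S=1 W=1
Step 3 [EW]: N:wait,E:car3-GO,S:wait,W:car6-GO | queues: N=0 E=1 S=1 W=0
Step 4 [EW]: N:wait,E:car7-GO,S:wait,W:empty | queues: N=0 E=0 S=1 W=0
Step 5 [NS]: N:empty,E:wait,S:car8-GO,W:wait | queues: N=0 E=0 S=0 W=0
Car 2 crosses at step 2

2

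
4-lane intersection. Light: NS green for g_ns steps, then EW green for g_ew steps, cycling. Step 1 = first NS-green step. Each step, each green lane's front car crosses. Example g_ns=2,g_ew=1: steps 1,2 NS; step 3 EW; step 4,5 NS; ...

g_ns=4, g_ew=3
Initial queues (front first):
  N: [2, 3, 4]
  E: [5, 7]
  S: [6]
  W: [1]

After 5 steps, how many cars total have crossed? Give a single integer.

Step 1 [NS]: N:car2-GO,E:wait,S:car6-GO,W:wait | queues: N=2 E=2 S=0 W=1
Step 2 [NS]: N:car3-GO,E:wait,S:empty,W:wait | queues: N=1 E=2 S=0 W=1
Step 3 [NS]: N:car4-GO,E:wait,S:empty,W:wait | queues: N=0 E=2 S=0 W=1
Step 4 [NS]: N:empty,E:wait,S:empty,W:wait | queues: N=0 E=2 S=0 W=1
Step 5 [EW]: N:wait,E:car5-GO,S:wait,W:car1-GO | queues: N=0 E=1 S=0 W=0
Cars crossed by step 5: 6

Answer: 6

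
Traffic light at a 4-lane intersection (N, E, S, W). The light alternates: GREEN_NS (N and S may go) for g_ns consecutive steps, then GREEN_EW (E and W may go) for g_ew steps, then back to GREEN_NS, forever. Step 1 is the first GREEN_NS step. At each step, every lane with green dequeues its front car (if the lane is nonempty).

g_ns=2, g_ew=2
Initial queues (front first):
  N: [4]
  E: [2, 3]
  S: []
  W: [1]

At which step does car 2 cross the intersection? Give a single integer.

Step 1 [NS]: N:car4-GO,E:wait,S:empty,W:wait | queues: N=0 E=2 S=0 W=1
Step 2 [NS]: N:empty,E:wait,S:empty,W:wait | queues: N=0 E=2 S=0 W=1
Step 3 [EW]: N:wait,E:car2-GO,S:wait,W:car1-GO | queues: N=0 E=1 S=0 W=0
Step 4 [EW]: N:wait,E:car3-GO,S:wait,W:empty | queues: N=0 E=0 S=0 W=0
Car 2 crosses at step 3

3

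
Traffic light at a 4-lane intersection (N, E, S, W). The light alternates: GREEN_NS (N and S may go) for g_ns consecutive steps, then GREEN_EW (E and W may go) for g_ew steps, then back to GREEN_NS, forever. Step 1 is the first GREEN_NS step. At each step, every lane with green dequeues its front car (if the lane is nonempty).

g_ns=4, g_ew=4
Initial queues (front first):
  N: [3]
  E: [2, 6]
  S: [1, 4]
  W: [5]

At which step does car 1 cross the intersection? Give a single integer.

Step 1 [NS]: N:car3-GO,E:wait,S:car1-GO,W:wait | queues: N=0 E=2 S=1 W=1
Step 2 [NS]: N:empty,E:wait,S:car4-GO,W:wait | queues: N=0 E=2 S=0 W=1
Step 3 [NS]: N:empty,E:wait,S:empty,W:wait | queues: N=0 E=2 S=0 W=1
Step 4 [NS]: N:empty,E:wait,S:empty,W:wait | queues: N=0 E=2 S=0 W=1
Step 5 [EW]: N:wait,E:car2-GO,S:wait,W:car5-GO | queues: N=0 E=1 S=0 W=0
Step 6 [EW]: N:wait,E:car6-GO,S:wait,W:empty | queues: N=0 E=0 S=0 W=0
Car 1 crosses at step 1

1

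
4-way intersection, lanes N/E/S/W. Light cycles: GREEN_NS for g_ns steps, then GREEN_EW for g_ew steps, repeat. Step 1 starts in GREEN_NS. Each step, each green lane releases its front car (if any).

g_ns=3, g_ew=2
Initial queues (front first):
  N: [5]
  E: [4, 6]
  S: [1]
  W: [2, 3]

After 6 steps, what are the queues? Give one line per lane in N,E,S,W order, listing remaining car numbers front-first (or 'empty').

Step 1 [NS]: N:car5-GO,E:wait,S:car1-GO,W:wait | queues: N=0 E=2 S=0 W=2
Step 2 [NS]: N:empty,E:wait,S:empty,W:wait | queues: N=0 E=2 S=0 W=2
Step 3 [NS]: N:empty,E:wait,S:empty,W:wait | queues: N=0 E=2 S=0 W=2
Step 4 [EW]: N:wait,E:car4-GO,S:wait,W:car2-GO | queues: N=0 E=1 S=0 W=1
Step 5 [EW]: N:wait,E:car6-GO,S:wait,W:car3-GO | queues: N=0 E=0 S=0 W=0

N: empty
E: empty
S: empty
W: empty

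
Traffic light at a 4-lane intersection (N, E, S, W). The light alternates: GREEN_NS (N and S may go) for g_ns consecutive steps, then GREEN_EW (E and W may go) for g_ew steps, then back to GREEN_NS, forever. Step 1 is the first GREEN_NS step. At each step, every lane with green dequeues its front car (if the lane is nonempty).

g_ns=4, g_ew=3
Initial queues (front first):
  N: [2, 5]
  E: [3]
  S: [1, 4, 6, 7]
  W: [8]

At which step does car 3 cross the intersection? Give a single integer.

Step 1 [NS]: N:car2-GO,E:wait,S:car1-GO,W:wait | queues: N=1 E=1 S=3 W=1
Step 2 [NS]: N:car5-GO,E:wait,S:car4-GO,W:wait | queues: N=0 E=1 S=2 W=1
Step 3 [NS]: N:empty,E:wait,S:car6-GO,W:wait | queues: N=0 E=1 S=1 W=1
Step 4 [NS]: N:empty,E:wait,S:car7-GO,W:wait | queues: N=0 E=1 S=0 W=1
Step 5 [EW]: N:wait,E:car3-GO,S:wait,W:car8-GO | queues: N=0 E=0 S=0 W=0
Car 3 crosses at step 5

5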